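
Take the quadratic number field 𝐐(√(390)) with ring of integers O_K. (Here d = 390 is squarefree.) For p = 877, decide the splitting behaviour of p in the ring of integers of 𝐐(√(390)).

Since 390 ≢ 1 mod 4, the ring of integers is ℤ[√390] with discriminant 4·390 = 1560.
877 ∤ 1560, so 877 is unramified.
Legendre symbol by Euler's criterion: (390/877) ≡ 390^438 ≡ 876 (mod 877), i.e. (390/877) = -1.
(390/877) = -1, so 877 is inert.

p is inert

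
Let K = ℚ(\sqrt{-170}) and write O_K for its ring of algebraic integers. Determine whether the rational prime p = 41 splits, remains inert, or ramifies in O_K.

remains prime (inert)

-170 mod 4 = 2, hence disc K = 4·(-170) = -680 and O_K = ℤ[√-170].
Since gcd(41, -680) = 1 the prime 41 does not ramify.
Euler's criterion: (-170)^20 mod 41 = 40. Thus (-170|41) = -1.
(-170/41) = -1, so 41 is inert.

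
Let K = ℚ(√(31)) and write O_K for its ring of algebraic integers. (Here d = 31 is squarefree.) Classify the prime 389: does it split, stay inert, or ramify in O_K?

389 remains inert

31 mod 4 = 3, hence disc K = 4·31 = 124 and O_K = ℤ[√31].
Since gcd(389, 124) = 1 the prime 389 does not ramify.
Euler's criterion: 31^194 mod 389 = 388. Thus (31|389) = -1.
(31/389) = -1, so 389 is inert.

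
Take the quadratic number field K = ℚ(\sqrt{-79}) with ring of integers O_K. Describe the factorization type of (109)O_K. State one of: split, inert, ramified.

remains prime (inert)

Since -79 ≡ 1 mod 4, the ring of integers is ℤ[(1+√-79)/2] with discriminant -79.
Since gcd(109, -79) = 1 the prime 109 does not ramify.
Legendre symbol by Euler's criterion: (-79/109) ≡ (-79)^54 ≡ 108 (mod 109), i.e. (-79/109) = -1.
(-79/109) = -1, so 109 is inert.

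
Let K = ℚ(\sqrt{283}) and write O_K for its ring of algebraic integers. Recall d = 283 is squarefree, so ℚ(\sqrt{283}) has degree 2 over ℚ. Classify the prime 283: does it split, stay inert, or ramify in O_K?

ramifies in O_K

Since 283 ≢ 1 mod 4, the ring of integers is ℤ[√283] with discriminant 4·283 = 1132.
disc(K) = 1132 = 283·4, so p = 283 is ramified.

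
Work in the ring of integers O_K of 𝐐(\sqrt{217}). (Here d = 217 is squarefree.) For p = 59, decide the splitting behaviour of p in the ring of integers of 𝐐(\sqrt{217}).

remains prime (inert)

d = 217 ≡ 1 (mod 4), so O_K = ℤ[(1+√217)/2] and disc(K) = d = 217.
disc(K) = 217 is not divisible by 59; 59 is unramified.
Compute (217/59) via Euler: 40^((59-1)/2) mod 59 = 58, so (217/59) = -1.
Legendre symbol -1 ⇒ 59 is inert.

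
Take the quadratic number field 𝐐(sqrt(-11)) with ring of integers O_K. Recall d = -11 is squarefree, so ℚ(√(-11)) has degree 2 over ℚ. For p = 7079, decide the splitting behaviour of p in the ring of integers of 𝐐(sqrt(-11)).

-11 mod 4 = 1, hence disc K = -11 and O_K = ℤ[(1+√-11)/2].
disc(K) = -11 is not divisible by 7079; 7079 is unramified.
Euler's criterion: (-11)^3539 mod 7079 = 7078. Thus (-11|7079) = -1.
(-11/7079) = -1, so 7079 is inert.

p is inert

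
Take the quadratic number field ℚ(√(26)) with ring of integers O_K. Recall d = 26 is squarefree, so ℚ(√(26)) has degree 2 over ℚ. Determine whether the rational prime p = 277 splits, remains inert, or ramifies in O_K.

inert

Since 26 ≢ 1 mod 4, the ring of integers is ℤ[√26] with discriminant 4·26 = 104.
disc(K) = 104 is not divisible by 277; 277 is unramified.
Legendre symbol by Euler's criterion: (26/277) ≡ 26^138 ≡ 276 (mod 277), i.e. (26/277) = -1.
(26/277) = -1, so 277 is inert.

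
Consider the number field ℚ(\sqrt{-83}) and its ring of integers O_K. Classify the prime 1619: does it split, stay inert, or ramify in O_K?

inert

-83 mod 4 = 1, hence disc K = -83 and O_K = ℤ[(1+√-83)/2].
1619 ∤ -83, so 1619 is unramified.
Legendre symbol by Euler's criterion: (-83/1619) ≡ (-83)^809 ≡ 1618 (mod 1619), i.e. (-83/1619) = -1.
Legendre symbol -1 ⇒ 1619 is inert.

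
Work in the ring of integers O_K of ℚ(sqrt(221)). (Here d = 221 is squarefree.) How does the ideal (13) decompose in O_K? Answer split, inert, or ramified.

13 is ramified

221 mod 4 = 1, hence disc K = 221 and O_K = ℤ[(1+√221)/2].
13 divides disc(K) = 221, so 13 ramifies.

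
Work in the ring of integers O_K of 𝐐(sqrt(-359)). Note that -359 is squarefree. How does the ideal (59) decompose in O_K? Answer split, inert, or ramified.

-359 mod 4 = 1, hence disc K = -359 and O_K = ℤ[(1+√-359)/2].
disc(K) = -359 is not divisible by 59; 59 is unramified.
(-359/59) = 54^29 mod 59 = 58, giving Legendre symbol -1.
(-359/59) = -1, so 59 is inert.

inert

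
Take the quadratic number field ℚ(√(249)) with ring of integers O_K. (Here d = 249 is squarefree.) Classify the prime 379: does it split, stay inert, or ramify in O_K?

Since 249 ≡ 1 mod 4, the ring of integers is ℤ[(1+√249)/2] with discriminant 249.
disc(K) = 249 is not divisible by 379; 379 is unramified.
Euler's criterion: 249^189 mod 379 = 378. Thus (249|379) = -1.
(249/379) = -1, so 379 is inert.

inert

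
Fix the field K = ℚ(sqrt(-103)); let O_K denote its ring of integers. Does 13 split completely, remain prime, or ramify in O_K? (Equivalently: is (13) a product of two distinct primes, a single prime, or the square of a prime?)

splits completely

d = -103 ≡ 1 (mod 4), so O_K = ℤ[(1+√-103)/2] and disc(K) = d = -103.
disc(K) = -103 is not divisible by 13; 13 is unramified.
Legendre symbol by Euler's criterion: (-103/13) ≡ (-103)^6 ≡ 1 (mod 13), i.e. (-103/13) = 1.
d is a quadratic residue mod p, hence 13 splits in O_K.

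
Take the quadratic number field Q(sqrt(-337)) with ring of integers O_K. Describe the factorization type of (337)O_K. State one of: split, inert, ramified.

ramifies in O_K

d = -337 ≡ 3 (mod 4), so O_K = ℤ[√-337] and disc(K) = 4d = -1348.
337 divides disc(K) = -1348, so 337 ramifies.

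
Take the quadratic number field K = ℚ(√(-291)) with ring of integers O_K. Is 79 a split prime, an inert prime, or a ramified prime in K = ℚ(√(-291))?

d = -291 ≡ 1 (mod 4), so O_K = ℤ[(1+√-291)/2] and disc(K) = d = -291.
79 ∤ -291, so 79 is unramified.
Euler's criterion: (-291)^39 mod 79 = 1. Thus (-291|79) = 1.
Legendre symbol 1 ⇒ 79 is split.

split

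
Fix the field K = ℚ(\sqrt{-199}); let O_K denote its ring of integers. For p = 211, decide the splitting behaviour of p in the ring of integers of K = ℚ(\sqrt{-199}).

p is inert

d = -199 ≡ 1 (mod 4), so O_K = ℤ[(1+√-199)/2] and disc(K) = d = -199.
211 ∤ -199, so 211 is unramified.
Compute (-199/211) via Euler: 12^((211-1)/2) mod 211 = 210, so (-199/211) = -1.
(-199/211) = -1, so 211 is inert.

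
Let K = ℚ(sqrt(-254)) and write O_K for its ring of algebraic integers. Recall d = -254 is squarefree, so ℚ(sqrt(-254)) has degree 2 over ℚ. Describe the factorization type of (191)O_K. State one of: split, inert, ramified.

Since -254 ≢ 1 mod 4, the ring of integers is ℤ[√-254] with discriminant 4·(-254) = -1016.
191 ∤ -1016, so 191 is unramified.
Compute (-254/191) via Euler: 128^((191-1)/2) mod 191 = 1, so (-254/191) = 1.
Legendre symbol 1 ⇒ 191 is split.

191 splits in O_K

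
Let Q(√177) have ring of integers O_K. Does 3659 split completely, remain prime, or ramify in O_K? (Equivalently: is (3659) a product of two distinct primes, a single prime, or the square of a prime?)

inert

Since 177 ≡ 1 mod 4, the ring of integers is ℤ[(1+√177)/2] with discriminant 177.
3659 ∤ 177, so 3659 is unramified.
Compute (177/3659) via Euler: 177^((3659-1)/2) mod 3659 = 3658, so (177/3659) = -1.
d is a non-residue mod p, hence 3659 remains inert in O_K.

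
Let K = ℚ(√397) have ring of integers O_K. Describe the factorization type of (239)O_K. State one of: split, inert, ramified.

397 mod 4 = 1, hence disc K = 397 and O_K = ℤ[(1+√397)/2].
239 ∤ 397, so 239 is unramified.
Legendre symbol by Euler's criterion: (397/239) ≡ 397^119 ≡ 238 (mod 239), i.e. (397/239) = -1.
(397/239) = -1, so 239 is inert.

239 remains inert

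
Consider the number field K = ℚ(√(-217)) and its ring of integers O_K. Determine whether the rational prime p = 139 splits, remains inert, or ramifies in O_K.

remains prime (inert)

-217 mod 4 = 3, hence disc K = 4·(-217) = -868 and O_K = ℤ[√-217].
139 ∤ -868, so 139 is unramified.
(-217/139) = 61^69 mod 139 = 138, giving Legendre symbol -1.
d is a non-residue mod p, hence 139 remains inert in O_K.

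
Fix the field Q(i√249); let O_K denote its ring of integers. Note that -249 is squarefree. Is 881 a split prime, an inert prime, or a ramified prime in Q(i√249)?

inert — (881) stays prime in O_K

d = -249 ≡ 3 (mod 4), so O_K = ℤ[√-249] and disc(K) = 4d = -996.
881 ∤ -996, so 881 is unramified.
Euler's criterion: (-249)^440 mod 881 = 880. Thus (-249|881) = -1.
d is a non-residue mod p, hence 881 remains inert in O_K.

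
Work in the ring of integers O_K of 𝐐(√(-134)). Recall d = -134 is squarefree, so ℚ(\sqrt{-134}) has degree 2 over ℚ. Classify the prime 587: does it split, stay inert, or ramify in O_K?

d = -134 ≡ 2 (mod 4), so O_K = ℤ[√-134] and disc(K) = 4d = -536.
Since gcd(587, -536) = 1 the prime 587 does not ramify.
Legendre symbol by Euler's criterion: (-134/587) ≡ (-134)^293 ≡ 1 (mod 587), i.e. (-134/587) = 1.
Legendre symbol 1 ⇒ 587 is split.

splits completely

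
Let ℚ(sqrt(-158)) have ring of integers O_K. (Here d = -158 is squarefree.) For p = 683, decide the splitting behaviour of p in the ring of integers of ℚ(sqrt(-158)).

remains prime (inert)

-158 mod 4 = 2, hence disc K = 4·(-158) = -632 and O_K = ℤ[√-158].
683 ∤ -632, so 683 is unramified.
Compute (-158/683) via Euler: 525^((683-1)/2) mod 683 = 682, so (-158/683) = -1.
Legendre symbol -1 ⇒ 683 is inert.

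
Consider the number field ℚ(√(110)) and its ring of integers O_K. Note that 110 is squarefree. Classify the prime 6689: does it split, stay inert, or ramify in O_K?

splits completely

110 mod 4 = 2, hence disc K = 4·110 = 440 and O_K = ℤ[√110].
Since gcd(6689, 440) = 1 the prime 6689 does not ramify.
Compute (110/6689) via Euler: 110^((6689-1)/2) mod 6689 = 1, so (110/6689) = 1.
d is a quadratic residue mod p, hence 6689 splits in O_K.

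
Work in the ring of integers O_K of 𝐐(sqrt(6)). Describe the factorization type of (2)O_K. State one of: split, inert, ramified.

6 mod 4 = 2, hence disc K = 4·6 = 24 and O_K = ℤ[√6].
2 divides disc(K) = 24, so 2 ramifies.

p ramifies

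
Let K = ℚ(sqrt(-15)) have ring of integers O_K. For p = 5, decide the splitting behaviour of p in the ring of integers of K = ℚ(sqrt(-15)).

d = -15 ≡ 1 (mod 4), so O_K = ℤ[(1+√-15)/2] and disc(K) = d = -15.
5 divides disc(K) = -15, so 5 ramifies.

5 is ramified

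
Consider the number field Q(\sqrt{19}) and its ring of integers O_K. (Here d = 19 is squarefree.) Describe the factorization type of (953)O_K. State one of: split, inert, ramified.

inert — (953) stays prime in O_K

d = 19 ≡ 3 (mod 4), so O_K = ℤ[√19] and disc(K) = 4d = 76.
disc(K) = 76 is not divisible by 953; 953 is unramified.
Compute (19/953) via Euler: 19^((953-1)/2) mod 953 = 952, so (19/953) = -1.
d is a non-residue mod p, hence 953 remains inert in O_K.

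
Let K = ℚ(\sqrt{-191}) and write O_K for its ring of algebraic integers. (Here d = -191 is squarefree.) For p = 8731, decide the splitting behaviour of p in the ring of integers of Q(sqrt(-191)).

Since -191 ≡ 1 mod 4, the ring of integers is ℤ[(1+√-191)/2] with discriminant -191.
disc(K) = -191 is not divisible by 8731; 8731 is unramified.
Compute (-191/8731) via Euler: 8540^((8731-1)/2) mod 8731 = 1, so (-191/8731) = 1.
d is a quadratic residue mod p, hence 8731 splits in O_K.

8731 splits in O_K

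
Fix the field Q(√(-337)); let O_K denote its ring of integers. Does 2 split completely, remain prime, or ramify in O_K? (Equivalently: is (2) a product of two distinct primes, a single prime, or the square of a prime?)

-337 mod 4 = 3, hence disc K = 4·(-337) = -1348 and O_K = ℤ[√-337].
2 divides disc(K) = -1348, so 2 ramifies.

2 is ramified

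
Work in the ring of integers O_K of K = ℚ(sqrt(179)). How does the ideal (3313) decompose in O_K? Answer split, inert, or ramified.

Since 179 ≢ 1 mod 4, the ring of integers is ℤ[√179] with discriminant 4·179 = 716.
3313 ∤ 716, so 3313 is unramified.
Legendre symbol by Euler's criterion: (179/3313) ≡ 179^1656 ≡ 3312 (mod 3313), i.e. (179/3313) = -1.
d is a non-residue mod p, hence 3313 remains inert in O_K.

remains prime (inert)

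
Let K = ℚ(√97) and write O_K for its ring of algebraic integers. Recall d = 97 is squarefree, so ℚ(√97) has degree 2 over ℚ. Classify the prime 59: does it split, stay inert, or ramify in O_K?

remains prime (inert)

97 mod 4 = 1, hence disc K = 97 and O_K = ℤ[(1+√97)/2].
disc(K) = 97 is not divisible by 59; 59 is unramified.
(97/59) = 38^29 mod 59 = 58, giving Legendre symbol -1.
(97/59) = -1, so 59 is inert.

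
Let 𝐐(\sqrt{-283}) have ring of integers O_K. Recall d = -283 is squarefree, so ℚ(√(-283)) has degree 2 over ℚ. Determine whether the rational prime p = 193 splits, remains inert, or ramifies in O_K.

d = -283 ≡ 1 (mod 4), so O_K = ℤ[(1+√-283)/2] and disc(K) = d = -283.
193 ∤ -283, so 193 is unramified.
Legendre symbol by Euler's criterion: (-283/193) ≡ (-283)^96 ≡ 192 (mod 193), i.e. (-283/193) = -1.
Legendre symbol -1 ⇒ 193 is inert.

inert — (193) stays prime in O_K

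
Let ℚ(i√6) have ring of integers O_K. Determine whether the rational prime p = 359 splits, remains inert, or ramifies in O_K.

Since -6 ≢ 1 mod 4, the ring of integers is ℤ[√-6] with discriminant 4·(-6) = -24.
disc(K) = -24 is not divisible by 359; 359 is unramified.
Euler's criterion: (-6)^179 mod 359 = 358. Thus (-6|359) = -1.
Legendre symbol -1 ⇒ 359 is inert.

inert — (359) stays prime in O_K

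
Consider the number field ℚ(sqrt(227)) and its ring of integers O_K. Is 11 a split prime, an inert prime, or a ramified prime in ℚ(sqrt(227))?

Since 227 ≢ 1 mod 4, the ring of integers is ℤ[√227] with discriminant 4·227 = 908.
11 ∤ 908, so 11 is unramified.
Legendre symbol by Euler's criterion: (227/11) ≡ 227^5 ≡ 10 (mod 11), i.e. (227/11) = -1.
(227/11) = -1, so 11 is inert.

remains prime (inert)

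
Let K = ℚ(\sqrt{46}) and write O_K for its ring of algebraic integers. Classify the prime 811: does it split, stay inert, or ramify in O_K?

splits completely

Since 46 ≢ 1 mod 4, the ring of integers is ℤ[√46] with discriminant 4·46 = 184.
811 ∤ 184, so 811 is unramified.
(46/811) = 46^405 mod 811 = 1, giving Legendre symbol 1.
d is a quadratic residue mod p, hence 811 splits in O_K.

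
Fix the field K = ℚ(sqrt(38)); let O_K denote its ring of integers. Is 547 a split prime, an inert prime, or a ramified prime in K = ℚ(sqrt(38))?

Since 38 ≢ 1 mod 4, the ring of integers is ℤ[√38] with discriminant 4·38 = 152.
547 ∤ 152, so 547 is unramified.
Compute (38/547) via Euler: 38^((547-1)/2) mod 547 = 546, so (38/547) = -1.
d is a non-residue mod p, hence 547 remains inert in O_K.

inert — (547) stays prime in O_K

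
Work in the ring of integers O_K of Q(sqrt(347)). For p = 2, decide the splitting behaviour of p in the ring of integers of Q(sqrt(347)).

d = 347 ≡ 3 (mod 4), so O_K = ℤ[√347] and disc(K) = 4d = 1388.
disc(K) = 1388 = 2·694, so p = 2 is ramified.

ramified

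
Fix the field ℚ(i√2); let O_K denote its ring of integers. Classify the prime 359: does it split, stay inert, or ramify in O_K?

d = -2 ≡ 2 (mod 4), so O_K = ℤ[√-2] and disc(K) = 4d = -8.
Since gcd(359, -8) = 1 the prime 359 does not ramify.
Euler's criterion: (-2)^179 mod 359 = 358. Thus (-2|359) = -1.
Legendre symbol -1 ⇒ 359 is inert.

p is inert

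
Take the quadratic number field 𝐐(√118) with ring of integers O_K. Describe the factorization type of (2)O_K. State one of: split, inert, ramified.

d = 118 ≡ 2 (mod 4), so O_K = ℤ[√118] and disc(K) = 4d = 472.
disc(K) = 472 = 2·236, so p = 2 is ramified.

2 is ramified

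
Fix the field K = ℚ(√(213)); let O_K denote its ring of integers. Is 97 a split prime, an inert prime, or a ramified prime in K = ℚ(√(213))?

inert — (97) stays prime in O_K

Since 213 ≡ 1 mod 4, the ring of integers is ℤ[(1+√213)/2] with discriminant 213.
disc(K) = 213 is not divisible by 97; 97 is unramified.
Legendre symbol by Euler's criterion: (213/97) ≡ 213^48 ≡ 96 (mod 97), i.e. (213/97) = -1.
Legendre symbol -1 ⇒ 97 is inert.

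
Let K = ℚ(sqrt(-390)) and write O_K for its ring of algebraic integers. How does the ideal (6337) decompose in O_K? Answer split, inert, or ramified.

d = -390 ≡ 2 (mod 4), so O_K = ℤ[√-390] and disc(K) = 4d = -1560.
Since gcd(6337, -1560) = 1 the prime 6337 does not ramify.
Compute (-390/6337) via Euler: 5947^((6337-1)/2) mod 6337 = 1, so (-390/6337) = 1.
d is a quadratic residue mod p, hence 6337 splits in O_K.

split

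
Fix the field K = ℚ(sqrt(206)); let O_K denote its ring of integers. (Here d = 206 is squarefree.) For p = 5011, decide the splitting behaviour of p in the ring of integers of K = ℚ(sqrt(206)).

d = 206 ≡ 2 (mod 4), so O_K = ℤ[√206] and disc(K) = 4d = 824.
Since gcd(5011, 824) = 1 the prime 5011 does not ramify.
Compute (206/5011) via Euler: 206^((5011-1)/2) mod 5011 = 5010, so (206/5011) = -1.
d is a non-residue mod p, hence 5011 remains inert in O_K.

5011 remains inert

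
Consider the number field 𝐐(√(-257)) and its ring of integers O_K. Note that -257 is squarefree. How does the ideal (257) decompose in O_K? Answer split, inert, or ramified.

ramified — (257) = 𝔭²

-257 mod 4 = 3, hence disc K = 4·(-257) = -1028 and O_K = ℤ[√-257].
Ramification test: 257 | -1028. The prime 257 ramifies in K.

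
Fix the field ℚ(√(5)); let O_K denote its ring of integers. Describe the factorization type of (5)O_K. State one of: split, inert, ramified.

ramified — (5) = 𝔭²

d = 5 ≡ 1 (mod 4), so O_K = ℤ[(1+√5)/2] and disc(K) = d = 5.
Ramification test: 5 | 5. The prime 5 ramifies in K.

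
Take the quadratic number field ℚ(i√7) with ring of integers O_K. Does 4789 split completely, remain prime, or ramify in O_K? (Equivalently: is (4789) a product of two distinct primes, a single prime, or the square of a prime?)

d = -7 ≡ 1 (mod 4), so O_K = ℤ[(1+√-7)/2] and disc(K) = d = -7.
4789 ∤ -7, so 4789 is unramified.
Compute (-7/4789) via Euler: 4782^((4789-1)/2) mod 4789 = 1, so (-7/4789) = 1.
Legendre symbol 1 ⇒ 4789 is split.

split — (4789) = 𝔭₁𝔭₂ with 𝔭₁ ≠ 𝔭₂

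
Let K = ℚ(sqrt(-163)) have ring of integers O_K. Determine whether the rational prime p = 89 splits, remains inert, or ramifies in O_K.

-163 mod 4 = 1, hence disc K = -163 and O_K = ℤ[(1+√-163)/2].
89 ∤ -163, so 89 is unramified.
Euler's criterion: (-163)^44 mod 89 = 88. Thus (-163|89) = -1.
(-163/89) = -1, so 89 is inert.

89 remains inert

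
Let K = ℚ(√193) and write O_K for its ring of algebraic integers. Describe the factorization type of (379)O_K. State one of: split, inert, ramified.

Since 193 ≡ 1 mod 4, the ring of integers is ℤ[(1+√193)/2] with discriminant 193.
disc(K) = 193 is not divisible by 379; 379 is unramified.
Legendre symbol by Euler's criterion: (193/379) ≡ 193^189 ≡ 1 (mod 379), i.e. (193/379) = 1.
(193/379) = 1, so 379 splits.

split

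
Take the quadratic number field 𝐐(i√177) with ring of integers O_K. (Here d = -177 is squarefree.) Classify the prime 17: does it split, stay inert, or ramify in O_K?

inert

-177 mod 4 = 3, hence disc K = 4·(-177) = -708 and O_K = ℤ[√-177].
17 ∤ -708, so 17 is unramified.
Legendre symbol by Euler's criterion: (-177/17) ≡ (-177)^8 ≡ 16 (mod 17), i.e. (-177/17) = -1.
Legendre symbol -1 ⇒ 17 is inert.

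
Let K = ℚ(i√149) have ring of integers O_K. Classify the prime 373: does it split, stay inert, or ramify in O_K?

-149 mod 4 = 3, hence disc K = 4·(-149) = -596 and O_K = ℤ[√-149].
disc(K) = -596 is not divisible by 373; 373 is unramified.
Euler's criterion: (-149)^186 mod 373 = 372. Thus (-149|373) = -1.
d is a non-residue mod p, hence 373 remains inert in O_K.

remains prime (inert)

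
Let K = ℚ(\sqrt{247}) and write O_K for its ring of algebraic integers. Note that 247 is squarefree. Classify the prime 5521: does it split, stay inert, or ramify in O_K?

247 mod 4 = 3, hence disc K = 4·247 = 988 and O_K = ℤ[√247].
Since gcd(5521, 988) = 1 the prime 5521 does not ramify.
Legendre symbol by Euler's criterion: (247/5521) ≡ 247^2760 ≡ 1 (mod 5521), i.e. (247/5521) = 1.
d is a quadratic residue mod p, hence 5521 splits in O_K.

split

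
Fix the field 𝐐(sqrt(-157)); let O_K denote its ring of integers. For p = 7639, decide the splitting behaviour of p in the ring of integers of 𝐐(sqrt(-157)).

splits completely

d = -157 ≡ 3 (mod 4), so O_K = ℤ[√-157] and disc(K) = 4d = -628.
7639 ∤ -628, so 7639 is unramified.
Compute (-157/7639) via Euler: 7482^((7639-1)/2) mod 7639 = 1, so (-157/7639) = 1.
Legendre symbol 1 ⇒ 7639 is split.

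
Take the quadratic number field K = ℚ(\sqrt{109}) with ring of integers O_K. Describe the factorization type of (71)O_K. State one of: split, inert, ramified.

71 splits in O_K

Since 109 ≡ 1 mod 4, the ring of integers is ℤ[(1+√109)/2] with discriminant 109.
disc(K) = 109 is not divisible by 71; 71 is unramified.
Euler's criterion: 109^35 mod 71 = 1. Thus (109|71) = 1.
d is a quadratic residue mod p, hence 71 splits in O_K.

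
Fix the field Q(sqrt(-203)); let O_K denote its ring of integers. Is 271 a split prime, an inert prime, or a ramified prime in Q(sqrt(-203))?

split — (271) = 𝔭₁𝔭₂ with 𝔭₁ ≠ 𝔭₂

-203 mod 4 = 1, hence disc K = -203 and O_K = ℤ[(1+√-203)/2].
271 ∤ -203, so 271 is unramified.
Legendre symbol by Euler's criterion: (-203/271) ≡ (-203)^135 ≡ 1 (mod 271), i.e. (-203/271) = 1.
d is a quadratic residue mod p, hence 271 splits in O_K.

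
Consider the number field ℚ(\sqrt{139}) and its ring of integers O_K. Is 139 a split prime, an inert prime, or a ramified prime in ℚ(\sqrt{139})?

Since 139 ≢ 1 mod 4, the ring of integers is ℤ[√139] with discriminant 4·139 = 556.
disc(K) = 556 = 139·4, so p = 139 is ramified.

ramified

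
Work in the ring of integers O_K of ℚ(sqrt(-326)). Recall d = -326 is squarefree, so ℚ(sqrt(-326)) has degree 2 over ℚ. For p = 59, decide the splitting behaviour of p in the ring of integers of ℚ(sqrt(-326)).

split — (59) = 𝔭₁𝔭₂ with 𝔭₁ ≠ 𝔭₂

d = -326 ≡ 2 (mod 4), so O_K = ℤ[√-326] and disc(K) = 4d = -1304.
Since gcd(59, -1304) = 1 the prime 59 does not ramify.
(-326/59) = 28^29 mod 59 = 1, giving Legendre symbol 1.
(-326/59) = 1, so 59 splits.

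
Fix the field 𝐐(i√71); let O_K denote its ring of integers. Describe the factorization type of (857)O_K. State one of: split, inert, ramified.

d = -71 ≡ 1 (mod 4), so O_K = ℤ[(1+√-71)/2] and disc(K) = d = -71.
Since gcd(857, -71) = 1 the prime 857 does not ramify.
Legendre symbol by Euler's criterion: (-71/857) ≡ (-71)^428 ≡ 1 (mod 857), i.e. (-71/857) = 1.
(-71/857) = 1, so 857 splits.

p splits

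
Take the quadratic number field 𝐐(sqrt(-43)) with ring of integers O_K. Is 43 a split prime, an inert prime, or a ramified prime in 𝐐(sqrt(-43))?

ramified — (43) = 𝔭²

Since -43 ≡ 1 mod 4, the ring of integers is ℤ[(1+√-43)/2] with discriminant -43.
43 divides disc(K) = -43, so 43 ramifies.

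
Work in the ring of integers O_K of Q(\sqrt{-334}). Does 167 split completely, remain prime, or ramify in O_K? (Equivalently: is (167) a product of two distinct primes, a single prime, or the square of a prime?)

ramifies in O_K

d = -334 ≡ 2 (mod 4), so O_K = ℤ[√-334] and disc(K) = 4d = -1336.
disc(K) = -1336 = 167·(-8), so p = 167 is ramified.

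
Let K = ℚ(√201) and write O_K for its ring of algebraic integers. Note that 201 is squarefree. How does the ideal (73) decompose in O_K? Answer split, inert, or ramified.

d = 201 ≡ 1 (mod 4), so O_K = ℤ[(1+√201)/2] and disc(K) = d = 201.
disc(K) = 201 is not divisible by 73; 73 is unramified.
Euler's criterion: 201^36 mod 73 = 1. Thus (201|73) = 1.
d is a quadratic residue mod p, hence 73 splits in O_K.

splits completely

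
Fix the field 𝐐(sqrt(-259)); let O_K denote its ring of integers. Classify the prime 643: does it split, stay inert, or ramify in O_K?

p splits

Since -259 ≡ 1 mod 4, the ring of integers is ℤ[(1+√-259)/2] with discriminant -259.
disc(K) = -259 is not divisible by 643; 643 is unramified.
Compute (-259/643) via Euler: 384^((643-1)/2) mod 643 = 1, so (-259/643) = 1.
d is a quadratic residue mod p, hence 643 splits in O_K.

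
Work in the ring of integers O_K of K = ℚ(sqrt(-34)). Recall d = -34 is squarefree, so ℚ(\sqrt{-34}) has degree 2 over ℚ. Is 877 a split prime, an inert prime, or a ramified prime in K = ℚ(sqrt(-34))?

877 splits in O_K

Since -34 ≢ 1 mod 4, the ring of integers is ℤ[√-34] with discriminant 4·(-34) = -136.
877 ∤ -136, so 877 is unramified.
Legendre symbol by Euler's criterion: (-34/877) ≡ (-34)^438 ≡ 1 (mod 877), i.e. (-34/877) = 1.
Legendre symbol 1 ⇒ 877 is split.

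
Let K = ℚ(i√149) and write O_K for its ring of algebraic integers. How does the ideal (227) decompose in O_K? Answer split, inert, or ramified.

227 splits in O_K

Since -149 ≢ 1 mod 4, the ring of integers is ℤ[√-149] with discriminant 4·(-149) = -596.
disc(K) = -596 is not divisible by 227; 227 is unramified.
Compute (-149/227) via Euler: 78^((227-1)/2) mod 227 = 1, so (-149/227) = 1.
Legendre symbol 1 ⇒ 227 is split.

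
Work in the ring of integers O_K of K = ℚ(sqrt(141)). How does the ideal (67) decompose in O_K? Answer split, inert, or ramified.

p is inert

d = 141 ≡ 1 (mod 4), so O_K = ℤ[(1+√141)/2] and disc(K) = d = 141.
67 ∤ 141, so 67 is unramified.
(141/67) = 7^33 mod 67 = 66, giving Legendre symbol -1.
d is a non-residue mod p, hence 67 remains inert in O_K.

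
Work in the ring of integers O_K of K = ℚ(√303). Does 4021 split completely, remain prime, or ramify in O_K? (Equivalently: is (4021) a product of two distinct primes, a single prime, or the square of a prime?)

303 mod 4 = 3, hence disc K = 4·303 = 1212 and O_K = ℤ[√303].
4021 ∤ 1212, so 4021 is unramified.
(303/4021) = 303^2010 mod 4021 = 1, giving Legendre symbol 1.
(303/4021) = 1, so 4021 splits.

splits completely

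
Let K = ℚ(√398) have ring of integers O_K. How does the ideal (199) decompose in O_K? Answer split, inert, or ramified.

Since 398 ≢ 1 mod 4, the ring of integers is ℤ[√398] with discriminant 4·398 = 1592.
Ramification test: 199 | 1592. The prime 199 ramifies in K.

p ramifies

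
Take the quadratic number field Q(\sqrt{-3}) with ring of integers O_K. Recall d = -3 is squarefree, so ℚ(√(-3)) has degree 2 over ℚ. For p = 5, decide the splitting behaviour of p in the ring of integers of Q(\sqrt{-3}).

p is inert

Since -3 ≡ 1 mod 4, the ring of integers is ℤ[(1+√-3)/2] with discriminant -3.
5 ∤ -3, so 5 is unramified.
Legendre symbol by Euler's criterion: (-3/5) ≡ (-3)^2 ≡ 4 (mod 5), i.e. (-3/5) = -1.
d is a non-residue mod p, hence 5 remains inert in O_K.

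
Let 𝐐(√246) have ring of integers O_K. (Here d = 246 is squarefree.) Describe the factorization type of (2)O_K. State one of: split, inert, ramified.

246 mod 4 = 2, hence disc K = 4·246 = 984 and O_K = ℤ[√246].
disc(K) = 984 = 2·492, so p = 2 is ramified.

ramifies in O_K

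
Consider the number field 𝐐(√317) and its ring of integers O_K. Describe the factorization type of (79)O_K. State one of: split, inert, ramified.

Since 317 ≡ 1 mod 4, the ring of integers is ℤ[(1+√317)/2] with discriminant 317.
Since gcd(79, 317) = 1 the prime 79 does not ramify.
Euler's criterion: 317^39 mod 79 = 1. Thus (317|79) = 1.
Legendre symbol 1 ⇒ 79 is split.

split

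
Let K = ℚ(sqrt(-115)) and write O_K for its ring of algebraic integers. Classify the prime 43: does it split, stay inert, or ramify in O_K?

split

Since -115 ≡ 1 mod 4, the ring of integers is ℤ[(1+√-115)/2] with discriminant -115.
disc(K) = -115 is not divisible by 43; 43 is unramified.
Legendre symbol by Euler's criterion: (-115/43) ≡ (-115)^21 ≡ 1 (mod 43), i.e. (-115/43) = 1.
Legendre symbol 1 ⇒ 43 is split.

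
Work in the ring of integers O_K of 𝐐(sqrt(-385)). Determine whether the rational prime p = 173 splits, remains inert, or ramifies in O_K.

inert

-385 mod 4 = 3, hence disc K = 4·(-385) = -1540 and O_K = ℤ[√-385].
disc(K) = -1540 is not divisible by 173; 173 is unramified.
Compute (-385/173) via Euler: 134^((173-1)/2) mod 173 = 172, so (-385/173) = -1.
(-385/173) = -1, so 173 is inert.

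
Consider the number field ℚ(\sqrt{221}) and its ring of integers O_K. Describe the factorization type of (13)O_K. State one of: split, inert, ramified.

d = 221 ≡ 1 (mod 4), so O_K = ℤ[(1+√221)/2] and disc(K) = d = 221.
Ramification test: 13 | 221. The prime 13 ramifies in K.

ramified — (13) = 𝔭²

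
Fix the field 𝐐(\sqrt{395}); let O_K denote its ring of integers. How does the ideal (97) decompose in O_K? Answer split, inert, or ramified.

Since 395 ≢ 1 mod 4, the ring of integers is ℤ[√395] with discriminant 4·395 = 1580.
disc(K) = 1580 is not divisible by 97; 97 is unramified.
Euler's criterion: 395^48 mod 97 = 96. Thus (395|97) = -1.
Legendre symbol -1 ⇒ 97 is inert.

97 remains inert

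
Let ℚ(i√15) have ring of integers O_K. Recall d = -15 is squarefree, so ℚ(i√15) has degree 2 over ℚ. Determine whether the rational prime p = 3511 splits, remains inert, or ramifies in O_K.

-15 mod 4 = 1, hence disc K = -15 and O_K = ℤ[(1+√-15)/2].
disc(K) = -15 is not divisible by 3511; 3511 is unramified.
Compute (-15/3511) via Euler: 3496^((3511-1)/2) mod 3511 = 1, so (-15/3511) = 1.
Legendre symbol 1 ⇒ 3511 is split.

3511 splits in O_K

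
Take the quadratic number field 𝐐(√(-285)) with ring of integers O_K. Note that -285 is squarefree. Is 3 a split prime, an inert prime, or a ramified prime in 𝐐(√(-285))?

p ramifies

d = -285 ≡ 3 (mod 4), so O_K = ℤ[√-285] and disc(K) = 4d = -1140.
disc(K) = -1140 = 3·(-380), so p = 3 is ramified.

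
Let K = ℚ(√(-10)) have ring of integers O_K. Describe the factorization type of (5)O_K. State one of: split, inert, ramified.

d = -10 ≡ 2 (mod 4), so O_K = ℤ[√-10] and disc(K) = 4d = -40.
Ramification test: 5 | -40. The prime 5 ramifies in K.

ramified — (5) = 𝔭²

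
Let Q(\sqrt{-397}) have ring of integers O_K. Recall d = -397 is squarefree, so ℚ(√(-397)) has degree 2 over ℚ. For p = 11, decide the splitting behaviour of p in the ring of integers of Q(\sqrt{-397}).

11 remains inert

-397 mod 4 = 3, hence disc K = 4·(-397) = -1588 and O_K = ℤ[√-397].
Since gcd(11, -1588) = 1 the prime 11 does not ramify.
Legendre symbol by Euler's criterion: (-397/11) ≡ (-397)^5 ≡ 10 (mod 11), i.e. (-397/11) = -1.
Legendre symbol -1 ⇒ 11 is inert.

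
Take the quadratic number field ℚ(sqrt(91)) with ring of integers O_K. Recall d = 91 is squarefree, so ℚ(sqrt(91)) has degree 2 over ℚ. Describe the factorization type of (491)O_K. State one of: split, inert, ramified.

91 mod 4 = 3, hence disc K = 4·91 = 364 and O_K = ℤ[√91].
Since gcd(491, 364) = 1 the prime 491 does not ramify.
Legendre symbol by Euler's criterion: (91/491) ≡ 91^245 ≡ 490 (mod 491), i.e. (91/491) = -1.
Legendre symbol -1 ⇒ 491 is inert.

p is inert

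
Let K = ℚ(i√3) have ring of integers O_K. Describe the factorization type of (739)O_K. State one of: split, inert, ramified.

split — (739) = 𝔭₁𝔭₂ with 𝔭₁ ≠ 𝔭₂

d = -3 ≡ 1 (mod 4), so O_K = ℤ[(1+√-3)/2] and disc(K) = d = -3.
disc(K) = -3 is not divisible by 739; 739 is unramified.
Legendre symbol by Euler's criterion: (-3/739) ≡ (-3)^369 ≡ 1 (mod 739), i.e. (-3/739) = 1.
d is a quadratic residue mod p, hence 739 splits in O_K.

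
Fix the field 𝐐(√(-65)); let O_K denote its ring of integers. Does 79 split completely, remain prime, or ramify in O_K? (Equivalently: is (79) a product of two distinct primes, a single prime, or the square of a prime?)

p is inert

d = -65 ≡ 3 (mod 4), so O_K = ℤ[√-65] and disc(K) = 4d = -260.
Since gcd(79, -260) = 1 the prime 79 does not ramify.
(-65/79) = 14^39 mod 79 = 78, giving Legendre symbol -1.
Legendre symbol -1 ⇒ 79 is inert.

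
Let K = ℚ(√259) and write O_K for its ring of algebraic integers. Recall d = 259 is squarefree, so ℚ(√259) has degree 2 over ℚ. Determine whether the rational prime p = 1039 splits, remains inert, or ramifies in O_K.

split

259 mod 4 = 3, hence disc K = 4·259 = 1036 and O_K = ℤ[√259].
1039 ∤ 1036, so 1039 is unramified.
Compute (259/1039) via Euler: 259^((1039-1)/2) mod 1039 = 1, so (259/1039) = 1.
Legendre symbol 1 ⇒ 1039 is split.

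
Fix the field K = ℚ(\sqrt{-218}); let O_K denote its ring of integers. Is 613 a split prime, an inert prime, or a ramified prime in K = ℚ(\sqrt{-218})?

-218 mod 4 = 2, hence disc K = 4·(-218) = -872 and O_K = ℤ[√-218].
613 ∤ -872, so 613 is unramified.
Legendre symbol by Euler's criterion: (-218/613) ≡ (-218)^306 ≡ 1 (mod 613), i.e. (-218/613) = 1.
d is a quadratic residue mod p, hence 613 splits in O_K.

p splits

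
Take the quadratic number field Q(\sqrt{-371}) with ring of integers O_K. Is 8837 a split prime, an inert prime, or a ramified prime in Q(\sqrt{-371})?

splits completely

d = -371 ≡ 1 (mod 4), so O_K = ℤ[(1+√-371)/2] and disc(K) = d = -371.
Since gcd(8837, -371) = 1 the prime 8837 does not ramify.
(-371/8837) = 8466^4418 mod 8837 = 1, giving Legendre symbol 1.
(-371/8837) = 1, so 8837 splits.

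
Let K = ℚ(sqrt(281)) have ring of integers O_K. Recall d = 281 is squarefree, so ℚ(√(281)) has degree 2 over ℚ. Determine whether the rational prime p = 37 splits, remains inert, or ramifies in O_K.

p is inert

d = 281 ≡ 1 (mod 4), so O_K = ℤ[(1+√281)/2] and disc(K) = d = 281.
disc(K) = 281 is not divisible by 37; 37 is unramified.
Euler's criterion: 281^18 mod 37 = 36. Thus (281|37) = -1.
d is a non-residue mod p, hence 37 remains inert in O_K.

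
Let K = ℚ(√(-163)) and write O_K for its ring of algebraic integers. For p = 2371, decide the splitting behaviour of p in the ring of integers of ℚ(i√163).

p is inert

-163 mod 4 = 1, hence disc K = -163 and O_K = ℤ[(1+√-163)/2].
2371 ∤ -163, so 2371 is unramified.
Euler's criterion: (-163)^1185 mod 2371 = 2370. Thus (-163|2371) = -1.
(-163/2371) = -1, so 2371 is inert.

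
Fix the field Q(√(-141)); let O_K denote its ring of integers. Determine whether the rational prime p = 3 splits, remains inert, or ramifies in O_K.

ramified — (3) = 𝔭²

-141 mod 4 = 3, hence disc K = 4·(-141) = -564 and O_K = ℤ[√-141].
Ramification test: 3 | -564. The prime 3 ramifies in K.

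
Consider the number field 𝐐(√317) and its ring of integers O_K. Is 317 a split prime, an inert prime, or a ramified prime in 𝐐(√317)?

317 is ramified

Since 317 ≡ 1 mod 4, the ring of integers is ℤ[(1+√317)/2] with discriminant 317.
disc(K) = 317 = 317·1, so p = 317 is ramified.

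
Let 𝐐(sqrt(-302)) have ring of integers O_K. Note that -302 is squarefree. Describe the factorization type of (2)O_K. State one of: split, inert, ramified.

Since -302 ≢ 1 mod 4, the ring of integers is ℤ[√-302] with discriminant 4·(-302) = -1208.
disc(K) = -1208 = 2·(-604), so p = 2 is ramified.

ramifies in O_K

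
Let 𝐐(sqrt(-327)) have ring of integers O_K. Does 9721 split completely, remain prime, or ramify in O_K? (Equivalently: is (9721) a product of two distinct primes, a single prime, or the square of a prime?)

split — (9721) = 𝔭₁𝔭₂ with 𝔭₁ ≠ 𝔭₂

-327 mod 4 = 1, hence disc K = -327 and O_K = ℤ[(1+√-327)/2].
9721 ∤ -327, so 9721 is unramified.
Euler's criterion: (-327)^4860 mod 9721 = 1. Thus (-327|9721) = 1.
(-327/9721) = 1, so 9721 splits.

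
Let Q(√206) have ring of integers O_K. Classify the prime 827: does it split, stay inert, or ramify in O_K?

d = 206 ≡ 2 (mod 4), so O_K = ℤ[√206] and disc(K) = 4d = 824.
Since gcd(827, 824) = 1 the prime 827 does not ramify.
Legendre symbol by Euler's criterion: (206/827) ≡ 206^413 ≡ 826 (mod 827), i.e. (206/827) = -1.
d is a non-residue mod p, hence 827 remains inert in O_K.

p is inert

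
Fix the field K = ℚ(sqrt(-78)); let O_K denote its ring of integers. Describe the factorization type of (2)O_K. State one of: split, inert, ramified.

-78 mod 4 = 2, hence disc K = 4·(-78) = -312 and O_K = ℤ[√-78].
Ramification test: 2 | -312. The prime 2 ramifies in K.

2 is ramified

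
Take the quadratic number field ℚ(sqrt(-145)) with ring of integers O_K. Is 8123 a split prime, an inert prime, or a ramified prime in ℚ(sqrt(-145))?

inert

d = -145 ≡ 3 (mod 4), so O_K = ℤ[√-145] and disc(K) = 4d = -580.
disc(K) = -580 is not divisible by 8123; 8123 is unramified.
(-145/8123) = 7978^4061 mod 8123 = 8122, giving Legendre symbol -1.
(-145/8123) = -1, so 8123 is inert.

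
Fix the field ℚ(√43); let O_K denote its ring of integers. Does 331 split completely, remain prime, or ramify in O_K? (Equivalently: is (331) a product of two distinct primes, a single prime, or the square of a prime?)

p splits

Since 43 ≢ 1 mod 4, the ring of integers is ℤ[√43] with discriminant 4·43 = 172.
Since gcd(331, 172) = 1 the prime 331 does not ramify.
(43/331) = 43^165 mod 331 = 1, giving Legendre symbol 1.
Legendre symbol 1 ⇒ 331 is split.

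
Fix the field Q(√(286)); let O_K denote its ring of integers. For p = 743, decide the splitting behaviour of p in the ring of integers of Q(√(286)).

remains prime (inert)

d = 286 ≡ 2 (mod 4), so O_K = ℤ[√286] and disc(K) = 4d = 1144.
Since gcd(743, 1144) = 1 the prime 743 does not ramify.
Legendre symbol by Euler's criterion: (286/743) ≡ 286^371 ≡ 742 (mod 743), i.e. (286/743) = -1.
d is a non-residue mod p, hence 743 remains inert in O_K.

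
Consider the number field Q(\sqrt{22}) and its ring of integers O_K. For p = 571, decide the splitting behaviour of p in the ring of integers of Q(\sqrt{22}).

d = 22 ≡ 2 (mod 4), so O_K = ℤ[√22] and disc(K) = 4d = 88.
Since gcd(571, 88) = 1 the prime 571 does not ramify.
Euler's criterion: 22^285 mod 571 = 570. Thus (22|571) = -1.
Legendre symbol -1 ⇒ 571 is inert.

remains prime (inert)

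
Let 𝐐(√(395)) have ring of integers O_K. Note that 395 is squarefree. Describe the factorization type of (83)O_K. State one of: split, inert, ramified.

Since 395 ≢ 1 mod 4, the ring of integers is ℤ[√395] with discriminant 4·395 = 1580.
disc(K) = 1580 is not divisible by 83; 83 is unramified.
Legendre symbol by Euler's criterion: (395/83) ≡ 395^41 ≡ 1 (mod 83), i.e. (395/83) = 1.
d is a quadratic residue mod p, hence 83 splits in O_K.

p splits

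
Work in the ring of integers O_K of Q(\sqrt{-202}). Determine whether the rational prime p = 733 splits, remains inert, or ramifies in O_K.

split

Since -202 ≢ 1 mod 4, the ring of integers is ℤ[√-202] with discriminant 4·(-202) = -808.
733 ∤ -808, so 733 is unramified.
Compute (-202/733) via Euler: 531^((733-1)/2) mod 733 = 1, so (-202/733) = 1.
Legendre symbol 1 ⇒ 733 is split.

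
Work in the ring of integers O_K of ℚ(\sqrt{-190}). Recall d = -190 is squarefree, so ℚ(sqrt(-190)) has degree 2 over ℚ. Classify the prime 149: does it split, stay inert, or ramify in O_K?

-190 mod 4 = 2, hence disc K = 4·(-190) = -760 and O_K = ℤ[√-190].
disc(K) = -760 is not divisible by 149; 149 is unramified.
Compute (-190/149) via Euler: 108^((149-1)/2) mod 149 = 148, so (-190/149) = -1.
Legendre symbol -1 ⇒ 149 is inert.

inert — (149) stays prime in O_K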